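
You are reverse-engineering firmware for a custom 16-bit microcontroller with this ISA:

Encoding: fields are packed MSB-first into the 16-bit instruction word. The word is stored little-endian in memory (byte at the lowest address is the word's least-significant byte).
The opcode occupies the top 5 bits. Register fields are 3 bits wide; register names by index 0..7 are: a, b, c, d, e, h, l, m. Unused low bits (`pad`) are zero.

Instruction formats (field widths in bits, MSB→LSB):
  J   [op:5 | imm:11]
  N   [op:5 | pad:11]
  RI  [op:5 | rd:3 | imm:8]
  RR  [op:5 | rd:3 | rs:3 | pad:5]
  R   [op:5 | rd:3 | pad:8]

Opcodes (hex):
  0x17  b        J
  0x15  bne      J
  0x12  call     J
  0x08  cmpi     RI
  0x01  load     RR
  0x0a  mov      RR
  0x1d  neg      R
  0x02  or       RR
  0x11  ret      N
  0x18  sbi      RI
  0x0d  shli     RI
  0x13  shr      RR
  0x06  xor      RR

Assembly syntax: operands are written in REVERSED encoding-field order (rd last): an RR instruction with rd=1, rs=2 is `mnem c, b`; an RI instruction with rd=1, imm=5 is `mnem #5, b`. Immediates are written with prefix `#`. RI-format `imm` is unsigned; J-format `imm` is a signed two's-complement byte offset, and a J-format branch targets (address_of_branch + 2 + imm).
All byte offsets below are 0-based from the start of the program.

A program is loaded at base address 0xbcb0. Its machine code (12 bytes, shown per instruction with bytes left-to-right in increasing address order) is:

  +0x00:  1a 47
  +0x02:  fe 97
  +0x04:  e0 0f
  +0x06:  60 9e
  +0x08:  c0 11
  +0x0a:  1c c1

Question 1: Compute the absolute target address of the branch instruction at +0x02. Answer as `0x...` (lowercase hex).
0xbcb2

off 0x02: read fe 97 as little → 0x97fe
  top 5b → 0x12 → call [J]
  [10:0] imm=2046 (s11→-2) = #-2
  target = base 0xbcb0 + off 0x02 + 2 + imm -2 = 0xbcb2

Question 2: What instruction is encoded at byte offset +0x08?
or l, b

[08] c0 11 → 0x11c0
  op=0x11c0>>11=0x2 ⇒ or (RR)
  rd: (w>>8)&0x7=0x1 → b
  rs: (w>>5)&0x7=0x6 → l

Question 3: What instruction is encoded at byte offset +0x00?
cmpi #26, m

off 0x00: read 1a 47 as little → 0x471a
  top 5b → 0x8 → cmpi [RI]
  rd@[10:8]=0x7 ⇒ m
  imm@[7:0]=0x1a ⇒ #26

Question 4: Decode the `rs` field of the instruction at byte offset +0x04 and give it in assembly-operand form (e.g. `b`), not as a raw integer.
+0x04: e0 0f ⇒ word 0x0fe0 (little)
  opcode bits[15:11]=0x1: load/RR
  rd: (w>>8)&0x7=0x7 → m
  rs: (w>>5)&0x7=0x7 → m

m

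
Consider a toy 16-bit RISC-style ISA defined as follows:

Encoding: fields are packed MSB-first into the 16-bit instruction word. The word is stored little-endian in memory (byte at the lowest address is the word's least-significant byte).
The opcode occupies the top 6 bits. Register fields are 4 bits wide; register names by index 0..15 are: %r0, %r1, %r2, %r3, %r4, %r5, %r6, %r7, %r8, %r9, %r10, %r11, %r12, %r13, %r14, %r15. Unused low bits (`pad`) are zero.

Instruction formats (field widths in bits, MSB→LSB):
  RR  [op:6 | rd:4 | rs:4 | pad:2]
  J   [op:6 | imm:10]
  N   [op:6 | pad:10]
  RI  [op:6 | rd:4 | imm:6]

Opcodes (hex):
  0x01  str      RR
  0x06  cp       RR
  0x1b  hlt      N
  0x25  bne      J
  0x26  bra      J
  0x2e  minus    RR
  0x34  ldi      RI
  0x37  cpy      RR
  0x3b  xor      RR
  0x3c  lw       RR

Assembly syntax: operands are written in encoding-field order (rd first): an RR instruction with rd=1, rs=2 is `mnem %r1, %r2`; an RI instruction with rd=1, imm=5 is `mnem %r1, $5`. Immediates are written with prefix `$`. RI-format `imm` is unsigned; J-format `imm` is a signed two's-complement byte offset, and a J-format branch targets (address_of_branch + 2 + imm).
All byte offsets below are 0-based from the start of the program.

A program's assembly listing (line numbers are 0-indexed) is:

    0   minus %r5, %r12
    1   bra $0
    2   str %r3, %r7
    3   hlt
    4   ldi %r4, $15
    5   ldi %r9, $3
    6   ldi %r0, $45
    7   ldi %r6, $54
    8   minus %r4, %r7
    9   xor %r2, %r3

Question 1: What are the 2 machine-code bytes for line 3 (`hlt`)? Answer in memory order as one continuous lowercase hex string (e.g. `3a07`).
3. hlt fields op=0x1b:6|pad=0:10 → word 6c00h → 00 6c

006c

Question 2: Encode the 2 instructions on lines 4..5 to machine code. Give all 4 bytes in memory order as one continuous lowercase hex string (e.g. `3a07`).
0fd143d2

line 4 (ldi): pack op=0x34:6|rd=4:4|imm=15:6 = 0xd10f; little→ 0f d1
line 5 (ldi): pack op=0x34:6|rd=9:4|imm=3:6 = 0xd243; little→ 43 d2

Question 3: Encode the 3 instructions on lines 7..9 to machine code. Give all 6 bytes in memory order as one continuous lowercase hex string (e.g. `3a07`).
7. ldi fields op=0x34:6|rd=6:4|imm=54:6 → word d1b6h → b6 d1
8. minus fields op=0x2e:6|rd=4:4|rs=7:4|pad=0:2 → word b91ch → 1c b9
9. xor fields op=0x3b:6|rd=2:4|rs=3:4|pad=0:2 → word ec8ch → 8c ec

b6d11cb98cec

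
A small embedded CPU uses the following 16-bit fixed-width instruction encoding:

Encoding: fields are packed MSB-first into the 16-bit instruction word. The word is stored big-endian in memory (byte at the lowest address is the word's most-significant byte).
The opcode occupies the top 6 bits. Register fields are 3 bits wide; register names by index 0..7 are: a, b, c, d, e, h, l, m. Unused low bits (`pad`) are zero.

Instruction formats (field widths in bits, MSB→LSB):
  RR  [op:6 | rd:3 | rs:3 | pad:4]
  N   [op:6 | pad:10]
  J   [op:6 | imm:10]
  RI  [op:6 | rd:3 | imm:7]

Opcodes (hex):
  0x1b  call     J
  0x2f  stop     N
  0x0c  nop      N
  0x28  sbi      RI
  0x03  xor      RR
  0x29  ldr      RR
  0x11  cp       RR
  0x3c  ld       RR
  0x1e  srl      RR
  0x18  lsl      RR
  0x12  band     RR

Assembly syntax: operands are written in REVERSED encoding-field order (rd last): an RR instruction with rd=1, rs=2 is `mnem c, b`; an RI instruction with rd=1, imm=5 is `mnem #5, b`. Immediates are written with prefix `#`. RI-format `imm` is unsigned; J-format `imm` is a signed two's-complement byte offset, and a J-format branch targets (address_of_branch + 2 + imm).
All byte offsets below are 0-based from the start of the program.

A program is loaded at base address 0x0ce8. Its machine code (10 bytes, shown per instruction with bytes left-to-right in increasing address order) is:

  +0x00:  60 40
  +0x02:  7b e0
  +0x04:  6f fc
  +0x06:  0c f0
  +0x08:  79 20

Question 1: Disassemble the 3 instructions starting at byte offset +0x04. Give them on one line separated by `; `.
[04] 6f fc → 0x6ffc
  op=0x6ffc>>10=0x1b ⇒ call (J)
  [9:0] imm=1020 (s10→-4) = #-4
[06] 0c f0 → 0x0cf0
  op=0x0cf0>>10=0x3 ⇒ xor (RR)
  [9:7] rd=1 = b
  [6:4] rs=7 = m
[08] 79 20 → 0x7920
  op=0x7920>>10=0x1e ⇒ srl (RR)
  [9:7] rd=2 = c
  [6:4] rs=2 = c

call #-4; xor m, b; srl c, c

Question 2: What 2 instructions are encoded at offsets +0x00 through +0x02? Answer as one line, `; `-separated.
[00] 60 40 → 0x6040
  opcode bits[15:10]=0x18: lsl/RR
  rd@[9:7]=0x0 ⇒ a
  rs@[6:4]=0x4 ⇒ e
[02] 7b e0 → 0x7be0
  opcode bits[15:10]=0x1e: srl/RR
  rd@[9:7]=0x7 ⇒ m
  rs@[6:4]=0x6 ⇒ l

lsl e, a; srl l, m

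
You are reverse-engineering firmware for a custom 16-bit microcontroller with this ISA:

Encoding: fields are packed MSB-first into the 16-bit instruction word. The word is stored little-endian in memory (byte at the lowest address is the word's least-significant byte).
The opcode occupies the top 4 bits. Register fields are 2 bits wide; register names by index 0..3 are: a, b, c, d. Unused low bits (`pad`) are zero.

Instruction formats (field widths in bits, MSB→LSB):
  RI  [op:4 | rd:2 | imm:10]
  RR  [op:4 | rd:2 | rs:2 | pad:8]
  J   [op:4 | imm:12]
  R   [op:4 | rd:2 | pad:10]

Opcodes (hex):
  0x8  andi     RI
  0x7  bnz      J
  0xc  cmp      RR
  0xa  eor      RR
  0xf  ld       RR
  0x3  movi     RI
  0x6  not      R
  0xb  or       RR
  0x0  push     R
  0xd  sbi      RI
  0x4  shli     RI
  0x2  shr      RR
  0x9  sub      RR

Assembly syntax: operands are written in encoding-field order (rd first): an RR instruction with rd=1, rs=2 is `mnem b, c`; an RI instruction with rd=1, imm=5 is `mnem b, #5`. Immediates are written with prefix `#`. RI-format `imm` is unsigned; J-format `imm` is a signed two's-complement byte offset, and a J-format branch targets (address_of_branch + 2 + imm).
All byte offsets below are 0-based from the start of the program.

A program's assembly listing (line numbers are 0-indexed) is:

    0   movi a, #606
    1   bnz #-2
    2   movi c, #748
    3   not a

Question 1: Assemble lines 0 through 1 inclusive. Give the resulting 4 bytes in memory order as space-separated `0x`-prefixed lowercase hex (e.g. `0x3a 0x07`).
0x5e 0x32 0xfe 0x7f

0. movi fields op=0x3:4|rd=0:2|imm=606:10 → word 325eh → 5e 32
1. bnz fields op=0x7:4|imm=-2:12 → word 7ffeh → fe 7f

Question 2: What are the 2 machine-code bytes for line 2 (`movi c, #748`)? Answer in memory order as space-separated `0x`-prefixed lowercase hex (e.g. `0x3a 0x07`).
2. movi fields op=0x3:4|rd=2:2|imm=748:10 → word 3aech → ec 3a

0xec 0x3a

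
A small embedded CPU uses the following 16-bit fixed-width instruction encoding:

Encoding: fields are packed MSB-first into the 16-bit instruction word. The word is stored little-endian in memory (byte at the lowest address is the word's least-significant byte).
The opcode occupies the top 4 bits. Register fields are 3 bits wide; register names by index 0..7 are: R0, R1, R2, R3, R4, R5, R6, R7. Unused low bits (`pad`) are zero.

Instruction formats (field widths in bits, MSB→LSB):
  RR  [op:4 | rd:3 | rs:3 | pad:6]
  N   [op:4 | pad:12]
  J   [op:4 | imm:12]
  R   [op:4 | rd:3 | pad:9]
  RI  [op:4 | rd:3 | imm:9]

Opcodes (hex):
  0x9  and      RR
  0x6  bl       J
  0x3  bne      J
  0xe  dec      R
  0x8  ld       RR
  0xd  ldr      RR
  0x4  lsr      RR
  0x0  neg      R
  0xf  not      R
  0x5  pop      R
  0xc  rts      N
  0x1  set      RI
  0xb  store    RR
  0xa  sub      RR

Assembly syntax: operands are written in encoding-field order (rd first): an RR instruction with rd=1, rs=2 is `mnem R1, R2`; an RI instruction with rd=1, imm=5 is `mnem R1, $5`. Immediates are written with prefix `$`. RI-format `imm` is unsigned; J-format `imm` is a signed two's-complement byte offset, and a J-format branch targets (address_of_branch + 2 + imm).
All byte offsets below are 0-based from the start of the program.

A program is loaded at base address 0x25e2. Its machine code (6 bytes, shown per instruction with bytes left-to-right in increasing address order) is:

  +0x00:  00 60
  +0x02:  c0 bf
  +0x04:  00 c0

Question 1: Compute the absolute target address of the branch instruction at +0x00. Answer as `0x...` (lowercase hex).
+0x00: 00 60 ⇒ word 0x6000 (little)
  opcode bits[15:12]=0x6: bl/J
  [11:0] imm=0 = $0
  target = base 0x25e2 + off 0x00 + 2 + imm 0 = 0x25e4

0x25e4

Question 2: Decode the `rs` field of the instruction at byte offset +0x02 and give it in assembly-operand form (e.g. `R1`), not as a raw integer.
[02] c0 bf → 0xbfc0
  top 4b → 0xb → store [RR]
  rd@[11:9]=0x7 ⇒ R7
  rs@[8:6]=0x7 ⇒ R7

R7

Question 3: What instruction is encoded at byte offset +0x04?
rts

@+04  little-endian(00 c0) = 0xc000
  op=0xc000>>12=0xc ⇒ rts (N)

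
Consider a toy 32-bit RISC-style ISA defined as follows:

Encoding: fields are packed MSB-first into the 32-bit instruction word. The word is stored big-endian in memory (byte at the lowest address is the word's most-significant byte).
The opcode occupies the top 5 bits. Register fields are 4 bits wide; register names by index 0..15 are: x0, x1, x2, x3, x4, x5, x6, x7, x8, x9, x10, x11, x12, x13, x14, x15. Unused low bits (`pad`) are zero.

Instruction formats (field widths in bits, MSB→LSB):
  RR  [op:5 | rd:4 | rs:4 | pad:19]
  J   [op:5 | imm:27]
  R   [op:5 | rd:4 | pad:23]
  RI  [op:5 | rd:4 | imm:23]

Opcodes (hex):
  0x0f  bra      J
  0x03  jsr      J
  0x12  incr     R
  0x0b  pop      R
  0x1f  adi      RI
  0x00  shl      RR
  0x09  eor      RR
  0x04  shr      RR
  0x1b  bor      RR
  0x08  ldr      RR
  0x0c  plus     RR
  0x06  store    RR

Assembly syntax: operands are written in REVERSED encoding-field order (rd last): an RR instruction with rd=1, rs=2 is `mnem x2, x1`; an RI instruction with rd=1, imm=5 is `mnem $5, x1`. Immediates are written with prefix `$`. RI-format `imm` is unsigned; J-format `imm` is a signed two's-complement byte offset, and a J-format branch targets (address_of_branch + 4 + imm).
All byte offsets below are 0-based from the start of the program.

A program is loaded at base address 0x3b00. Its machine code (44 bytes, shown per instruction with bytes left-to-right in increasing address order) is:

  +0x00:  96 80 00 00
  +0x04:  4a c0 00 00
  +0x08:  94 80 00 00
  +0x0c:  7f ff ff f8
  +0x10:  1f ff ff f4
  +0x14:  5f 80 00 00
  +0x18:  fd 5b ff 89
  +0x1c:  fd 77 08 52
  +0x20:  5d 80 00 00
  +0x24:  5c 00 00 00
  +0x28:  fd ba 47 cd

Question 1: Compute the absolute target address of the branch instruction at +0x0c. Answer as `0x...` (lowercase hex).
[0c] 7f ff ff f8 → 0x7ffffff8
  top 5b → 0xf → bra [J]
  imm@[26:0]=0x7fffff8 (s27→-8) ⇒ $-8
  target = base 0x3b00 + off 0x0c + 4 + imm -8 = 0x3b08

0x3b08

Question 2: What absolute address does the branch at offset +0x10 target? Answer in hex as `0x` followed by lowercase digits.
[10] 1f ff ff f4 → 0x1ffffff4
  op=0x1ffffff4>>27=0x3 ⇒ jsr (J)
  imm: (w>>0)&0x7ffffff=0x7fffff4 (s27→-12) → $-12
  target = base 0x3b00 + off 0x10 + 4 + imm -12 = 0x3b08

0x3b08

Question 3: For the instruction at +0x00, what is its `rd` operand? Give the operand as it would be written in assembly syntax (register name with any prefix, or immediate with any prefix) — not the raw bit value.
x13

off 0x00: read 96 80 00 00 as big → 0x96800000
  op=0x96800000>>27=0x12 ⇒ incr (R)
  rd@[26:23]=0xd ⇒ x13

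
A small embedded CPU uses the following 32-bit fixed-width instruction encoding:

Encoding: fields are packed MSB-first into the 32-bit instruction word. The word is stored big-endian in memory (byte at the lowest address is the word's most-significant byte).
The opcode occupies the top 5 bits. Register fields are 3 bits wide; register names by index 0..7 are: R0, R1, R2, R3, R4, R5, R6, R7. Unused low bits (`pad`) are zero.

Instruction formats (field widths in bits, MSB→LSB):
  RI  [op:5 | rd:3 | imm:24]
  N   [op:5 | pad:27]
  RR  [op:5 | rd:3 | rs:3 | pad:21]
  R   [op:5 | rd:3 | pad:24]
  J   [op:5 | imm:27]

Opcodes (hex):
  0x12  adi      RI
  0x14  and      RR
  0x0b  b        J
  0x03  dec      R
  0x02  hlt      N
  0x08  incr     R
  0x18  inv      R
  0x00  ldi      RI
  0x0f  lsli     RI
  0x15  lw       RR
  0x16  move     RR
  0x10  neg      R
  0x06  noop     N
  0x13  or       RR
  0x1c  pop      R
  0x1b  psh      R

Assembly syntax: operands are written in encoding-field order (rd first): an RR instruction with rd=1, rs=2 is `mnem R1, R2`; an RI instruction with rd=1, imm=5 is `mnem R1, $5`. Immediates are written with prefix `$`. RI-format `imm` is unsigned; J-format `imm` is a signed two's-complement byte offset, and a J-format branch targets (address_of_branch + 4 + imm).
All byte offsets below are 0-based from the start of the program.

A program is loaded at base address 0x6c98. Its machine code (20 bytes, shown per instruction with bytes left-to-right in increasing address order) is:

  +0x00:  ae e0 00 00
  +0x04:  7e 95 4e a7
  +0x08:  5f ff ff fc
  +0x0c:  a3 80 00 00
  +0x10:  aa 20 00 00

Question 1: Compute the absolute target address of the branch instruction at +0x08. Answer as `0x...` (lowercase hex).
0x6ca0

[08] 5f ff ff fc → 0x5ffffffc
  top 5b → 0xb → b [J]
  imm: (w>>0)&0x7ffffff=0x7fffffc (s27→-4) → $-4
  target = base 0x6c98 + off 0x08 + 4 + imm -4 = 0x6ca0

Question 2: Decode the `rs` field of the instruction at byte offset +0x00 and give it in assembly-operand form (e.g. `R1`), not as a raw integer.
R7

[00] ae e0 00 00 → 0xaee00000
  opcode bits[31:27]=0x15: lw/RR
  rd@[26:24]=0x6 ⇒ R6
  rs@[23:21]=0x7 ⇒ R7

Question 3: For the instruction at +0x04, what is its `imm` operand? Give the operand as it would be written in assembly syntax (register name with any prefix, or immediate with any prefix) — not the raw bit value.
$9784999

@+04  big-endian(7e 95 4e a7) = 0x7e954ea7
  op=0x7e954ea7>>27=0xf ⇒ lsli (RI)
  [26:24] rd=6 = R6
  [23:0] imm=9784999 = $9784999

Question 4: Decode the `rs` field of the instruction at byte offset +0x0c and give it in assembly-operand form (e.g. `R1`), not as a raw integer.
R4

@+0c  big-endian(a3 80 00 00) = 0xa3800000
  opcode bits[31:27]=0x14: and/RR
  [26:24] rd=3 = R3
  [23:21] rs=4 = R4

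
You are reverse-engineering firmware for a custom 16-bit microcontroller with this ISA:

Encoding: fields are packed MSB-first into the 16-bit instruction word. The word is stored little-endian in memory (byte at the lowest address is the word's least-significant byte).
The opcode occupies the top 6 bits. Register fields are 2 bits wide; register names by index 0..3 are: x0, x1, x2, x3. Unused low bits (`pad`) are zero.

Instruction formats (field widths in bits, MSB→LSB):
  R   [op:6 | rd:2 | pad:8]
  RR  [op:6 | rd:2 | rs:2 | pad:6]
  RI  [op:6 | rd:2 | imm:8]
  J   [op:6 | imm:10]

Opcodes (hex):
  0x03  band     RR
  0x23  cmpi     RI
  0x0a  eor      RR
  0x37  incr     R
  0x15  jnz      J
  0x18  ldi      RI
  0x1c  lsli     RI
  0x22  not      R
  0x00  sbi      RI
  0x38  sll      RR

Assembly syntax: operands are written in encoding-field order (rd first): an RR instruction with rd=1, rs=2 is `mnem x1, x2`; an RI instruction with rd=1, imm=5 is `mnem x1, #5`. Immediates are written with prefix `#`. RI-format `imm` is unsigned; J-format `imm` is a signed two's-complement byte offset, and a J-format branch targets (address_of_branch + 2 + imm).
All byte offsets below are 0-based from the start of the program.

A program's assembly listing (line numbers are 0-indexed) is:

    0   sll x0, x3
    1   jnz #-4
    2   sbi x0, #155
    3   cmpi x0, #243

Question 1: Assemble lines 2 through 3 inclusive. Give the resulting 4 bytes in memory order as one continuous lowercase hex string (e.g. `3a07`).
line 2 (sbi): pack op=0x0:6|rd=0:2|imm=155:8 = 0x009b; little→ 9b 00
line 3 (cmpi): pack op=0x23:6|rd=0:2|imm=243:8 = 0x8cf3; little→ f3 8c

9b00f38c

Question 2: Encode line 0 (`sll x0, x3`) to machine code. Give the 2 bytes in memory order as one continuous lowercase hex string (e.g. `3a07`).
line 0 (sll): pack op=0x38:6|rd=0:2|rs=3:2|pad=0:6 = 0xe0c0; little→ c0 e0

c0e0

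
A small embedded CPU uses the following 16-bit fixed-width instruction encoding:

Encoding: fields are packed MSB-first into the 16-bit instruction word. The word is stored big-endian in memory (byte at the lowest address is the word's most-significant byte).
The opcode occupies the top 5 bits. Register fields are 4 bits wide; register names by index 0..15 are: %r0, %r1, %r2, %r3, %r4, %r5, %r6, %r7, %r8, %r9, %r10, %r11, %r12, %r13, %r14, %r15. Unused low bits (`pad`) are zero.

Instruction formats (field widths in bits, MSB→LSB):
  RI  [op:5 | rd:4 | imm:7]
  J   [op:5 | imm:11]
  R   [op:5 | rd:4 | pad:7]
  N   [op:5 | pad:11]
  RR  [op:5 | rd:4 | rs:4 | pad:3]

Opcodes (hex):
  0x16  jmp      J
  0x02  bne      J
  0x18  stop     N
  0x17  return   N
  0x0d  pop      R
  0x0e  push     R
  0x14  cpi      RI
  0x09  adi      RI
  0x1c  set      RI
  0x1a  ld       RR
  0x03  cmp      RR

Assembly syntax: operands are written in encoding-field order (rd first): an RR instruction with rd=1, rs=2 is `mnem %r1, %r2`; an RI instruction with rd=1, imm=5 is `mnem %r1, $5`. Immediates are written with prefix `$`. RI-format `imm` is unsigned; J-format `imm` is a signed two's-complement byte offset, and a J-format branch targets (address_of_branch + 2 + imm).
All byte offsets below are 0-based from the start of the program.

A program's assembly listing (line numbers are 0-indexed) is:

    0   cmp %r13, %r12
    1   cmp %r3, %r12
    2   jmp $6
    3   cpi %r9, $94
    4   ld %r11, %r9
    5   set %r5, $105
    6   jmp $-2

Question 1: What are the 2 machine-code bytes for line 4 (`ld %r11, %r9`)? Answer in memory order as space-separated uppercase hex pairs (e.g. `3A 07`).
D5 C8

4. ld fields op=0x1a:5|rd=11:4|rs=9:4|pad=0:3 → word d5c8h → d5 c8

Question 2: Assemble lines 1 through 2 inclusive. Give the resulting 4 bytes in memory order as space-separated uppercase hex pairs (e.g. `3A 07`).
19 E0 B0 06

L1: cmp op=0x3:5|rd=3:4|rs=12:4|pad=0:3 ⇒ 0x19e0 ⇒ big 19 e0
L2: jmp op=0x16:5|imm=6:11 ⇒ 0xb006 ⇒ big b0 06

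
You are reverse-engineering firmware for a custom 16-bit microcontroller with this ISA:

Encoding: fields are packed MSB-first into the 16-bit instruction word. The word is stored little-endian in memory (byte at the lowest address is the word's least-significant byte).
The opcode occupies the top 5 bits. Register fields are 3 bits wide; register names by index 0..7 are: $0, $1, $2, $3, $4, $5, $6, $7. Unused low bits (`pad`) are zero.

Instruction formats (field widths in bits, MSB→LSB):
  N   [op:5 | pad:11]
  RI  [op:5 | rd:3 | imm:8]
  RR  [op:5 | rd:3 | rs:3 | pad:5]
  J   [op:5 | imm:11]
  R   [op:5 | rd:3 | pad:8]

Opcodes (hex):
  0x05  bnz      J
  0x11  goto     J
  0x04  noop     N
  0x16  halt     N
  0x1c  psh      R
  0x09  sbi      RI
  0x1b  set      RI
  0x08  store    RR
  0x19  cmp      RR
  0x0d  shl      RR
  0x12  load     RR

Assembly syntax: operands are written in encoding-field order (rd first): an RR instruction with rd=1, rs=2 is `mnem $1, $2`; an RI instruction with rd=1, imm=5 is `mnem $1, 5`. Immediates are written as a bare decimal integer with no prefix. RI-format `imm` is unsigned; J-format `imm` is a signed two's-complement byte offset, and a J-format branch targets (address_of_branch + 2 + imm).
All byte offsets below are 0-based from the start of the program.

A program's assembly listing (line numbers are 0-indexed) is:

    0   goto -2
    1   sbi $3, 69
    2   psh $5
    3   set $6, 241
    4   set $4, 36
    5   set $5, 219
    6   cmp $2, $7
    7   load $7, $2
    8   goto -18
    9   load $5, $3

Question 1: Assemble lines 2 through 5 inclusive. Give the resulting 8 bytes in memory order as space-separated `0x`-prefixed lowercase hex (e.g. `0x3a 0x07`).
line 2 (psh): pack op=0x1c:5|rd=5:3|pad=0:8 = 0xe500; little→ 00 e5
line 3 (set): pack op=0x1b:5|rd=6:3|imm=241:8 = 0xdef1; little→ f1 de
line 4 (set): pack op=0x1b:5|rd=4:3|imm=36:8 = 0xdc24; little→ 24 dc
line 5 (set): pack op=0x1b:5|rd=5:3|imm=219:8 = 0xdddb; little→ db dd

0x00 0xe5 0xf1 0xde 0x24 0xdc 0xdb 0xdd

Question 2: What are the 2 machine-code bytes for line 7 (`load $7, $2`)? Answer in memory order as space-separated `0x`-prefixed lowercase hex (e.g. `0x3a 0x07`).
0x40 0x97

L7: load op=0x12:5|rd=7:3|rs=2:3|pad=0:5 ⇒ 0x9740 ⇒ little 40 97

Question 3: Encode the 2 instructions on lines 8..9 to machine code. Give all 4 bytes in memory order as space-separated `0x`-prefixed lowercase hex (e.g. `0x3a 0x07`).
line 8 (goto): pack op=0x11:5|imm=-18:11 = 0x8fee; little→ ee 8f
line 9 (load): pack op=0x12:5|rd=5:3|rs=3:3|pad=0:5 = 0x9560; little→ 60 95

0xee 0x8f 0x60 0x95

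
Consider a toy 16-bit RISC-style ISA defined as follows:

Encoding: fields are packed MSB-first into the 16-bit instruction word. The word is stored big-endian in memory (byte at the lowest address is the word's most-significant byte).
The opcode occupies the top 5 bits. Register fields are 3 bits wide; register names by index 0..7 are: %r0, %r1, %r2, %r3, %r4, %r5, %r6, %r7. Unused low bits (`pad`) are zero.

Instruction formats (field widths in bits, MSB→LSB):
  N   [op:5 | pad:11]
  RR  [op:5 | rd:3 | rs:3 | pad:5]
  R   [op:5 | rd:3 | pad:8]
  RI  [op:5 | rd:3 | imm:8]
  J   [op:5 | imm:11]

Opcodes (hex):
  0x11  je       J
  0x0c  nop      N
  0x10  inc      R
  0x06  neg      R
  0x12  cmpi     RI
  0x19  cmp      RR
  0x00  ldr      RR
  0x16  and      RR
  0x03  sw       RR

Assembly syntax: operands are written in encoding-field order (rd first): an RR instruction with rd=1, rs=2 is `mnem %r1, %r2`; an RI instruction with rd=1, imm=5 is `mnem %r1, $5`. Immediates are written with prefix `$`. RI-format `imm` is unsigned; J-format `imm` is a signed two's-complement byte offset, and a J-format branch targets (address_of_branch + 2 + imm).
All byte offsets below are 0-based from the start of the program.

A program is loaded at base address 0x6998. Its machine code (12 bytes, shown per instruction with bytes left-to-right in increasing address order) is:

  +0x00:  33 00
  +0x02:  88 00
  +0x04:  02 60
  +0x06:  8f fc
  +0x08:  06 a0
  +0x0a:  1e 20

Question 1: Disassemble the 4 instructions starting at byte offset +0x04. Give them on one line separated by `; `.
[04] 02 60 → 0x0260
  op=0x0260>>11=0x0 ⇒ ldr (RR)
  rd: (w>>8)&0x7=0x2 → %r2
  rs: (w>>5)&0x7=0x3 → %r3
[06] 8f fc → 0x8ffc
  op=0x8ffc>>11=0x11 ⇒ je (J)
  imm: (w>>0)&0x7ff=0x7fc (s11→-4) → $-4
[08] 06 a0 → 0x06a0
  op=0x06a0>>11=0x0 ⇒ ldr (RR)
  rd: (w>>8)&0x7=0x6 → %r6
  rs: (w>>5)&0x7=0x5 → %r5
[0a] 1e 20 → 0x1e20
  op=0x1e20>>11=0x3 ⇒ sw (RR)
  rd: (w>>8)&0x7=0x6 → %r6
  rs: (w>>5)&0x7=0x1 → %r1

ldr %r2, %r3; je $-4; ldr %r6, %r5; sw %r6, %r1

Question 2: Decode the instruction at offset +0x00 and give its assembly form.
neg %r3

off 0x00: read 33 00 as big → 0x3300
  opcode bits[15:11]=0x6: neg/R
  rd@[10:8]=0x3 ⇒ %r3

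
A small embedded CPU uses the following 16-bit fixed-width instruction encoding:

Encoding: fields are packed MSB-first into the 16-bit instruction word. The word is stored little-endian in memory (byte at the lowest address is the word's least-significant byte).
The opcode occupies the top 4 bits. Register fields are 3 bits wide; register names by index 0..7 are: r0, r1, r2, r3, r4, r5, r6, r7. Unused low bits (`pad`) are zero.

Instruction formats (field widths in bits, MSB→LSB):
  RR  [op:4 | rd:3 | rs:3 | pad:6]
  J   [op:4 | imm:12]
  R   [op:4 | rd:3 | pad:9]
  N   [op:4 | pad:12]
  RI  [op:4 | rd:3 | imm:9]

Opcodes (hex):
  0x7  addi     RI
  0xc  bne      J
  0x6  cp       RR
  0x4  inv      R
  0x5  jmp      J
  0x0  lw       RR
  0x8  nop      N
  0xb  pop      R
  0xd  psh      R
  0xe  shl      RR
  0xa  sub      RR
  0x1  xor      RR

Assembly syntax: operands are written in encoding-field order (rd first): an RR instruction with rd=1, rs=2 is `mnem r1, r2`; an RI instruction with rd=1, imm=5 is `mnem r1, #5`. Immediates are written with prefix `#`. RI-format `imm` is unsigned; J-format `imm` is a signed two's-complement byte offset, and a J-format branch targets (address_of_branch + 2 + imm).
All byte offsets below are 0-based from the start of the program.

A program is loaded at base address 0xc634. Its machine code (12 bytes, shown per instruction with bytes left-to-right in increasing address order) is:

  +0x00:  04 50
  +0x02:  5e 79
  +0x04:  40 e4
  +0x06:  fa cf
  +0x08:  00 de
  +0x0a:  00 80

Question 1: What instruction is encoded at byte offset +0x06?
bne #-6

@+06  little-endian(fa cf) = 0xcffa
  top 4b → 0xc → bne [J]
  imm: (w>>0)&0xfff=0xffa (s12→-6) → #-6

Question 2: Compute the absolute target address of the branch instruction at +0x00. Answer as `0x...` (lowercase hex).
@+00  little-endian(04 50) = 0x5004
  top 4b → 0x5 → jmp [J]
  [11:0] imm=4 = #4
  target = base 0xc634 + off 0x00 + 2 + imm 4 = 0xc63a

0xc63a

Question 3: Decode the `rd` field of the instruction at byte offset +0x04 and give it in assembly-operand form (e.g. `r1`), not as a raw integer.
off 0x04: read 40 e4 as little → 0xe440
  opcode bits[15:12]=0xe: shl/RR
  [11:9] rd=2 = r2
  [8:6] rs=1 = r1

r2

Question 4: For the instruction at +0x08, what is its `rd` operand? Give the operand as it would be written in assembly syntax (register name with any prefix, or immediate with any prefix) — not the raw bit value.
[08] 00 de → 0xde00
  opcode bits[15:12]=0xd: psh/R
  [11:9] rd=7 = r7

r7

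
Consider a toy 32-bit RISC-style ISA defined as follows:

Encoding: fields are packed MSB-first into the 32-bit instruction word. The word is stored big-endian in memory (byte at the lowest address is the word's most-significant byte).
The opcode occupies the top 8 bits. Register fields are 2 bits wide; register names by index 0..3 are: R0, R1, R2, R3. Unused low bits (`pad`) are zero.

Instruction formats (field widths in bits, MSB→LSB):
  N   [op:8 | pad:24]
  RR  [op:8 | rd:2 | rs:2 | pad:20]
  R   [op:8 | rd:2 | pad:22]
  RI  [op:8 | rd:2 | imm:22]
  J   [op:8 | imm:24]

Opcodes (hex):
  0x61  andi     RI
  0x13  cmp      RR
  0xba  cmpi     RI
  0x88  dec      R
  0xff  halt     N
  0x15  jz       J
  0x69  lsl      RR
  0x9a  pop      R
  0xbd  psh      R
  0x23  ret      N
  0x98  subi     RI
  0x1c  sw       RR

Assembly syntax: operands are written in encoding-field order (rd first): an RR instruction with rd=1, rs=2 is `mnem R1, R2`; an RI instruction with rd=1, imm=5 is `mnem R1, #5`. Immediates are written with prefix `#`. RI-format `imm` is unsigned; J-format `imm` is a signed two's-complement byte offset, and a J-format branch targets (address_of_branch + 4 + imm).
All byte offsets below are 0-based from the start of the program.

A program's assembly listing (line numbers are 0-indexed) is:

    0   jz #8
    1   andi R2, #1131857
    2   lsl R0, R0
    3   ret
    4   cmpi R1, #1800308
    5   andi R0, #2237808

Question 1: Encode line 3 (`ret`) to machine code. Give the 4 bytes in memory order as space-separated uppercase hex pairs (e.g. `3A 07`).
23 00 00 00

L3: ret op=0x23:8|pad=0:24 ⇒ 0x23000000 ⇒ big 23 00 00 00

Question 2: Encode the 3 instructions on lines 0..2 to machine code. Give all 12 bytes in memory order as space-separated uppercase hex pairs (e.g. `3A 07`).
0. jz fields op=0x15:8|imm=8:24 → word 15000008h → 15 00 00 08
1. andi fields op=0x61:8|rd=2:2|imm=1131857:22 → word 61914551h → 61 91 45 51
2. lsl fields op=0x69:8|rd=0:2|rs=0:2|pad=0:20 → word 69000000h → 69 00 00 00

15 00 00 08 61 91 45 51 69 00 00 00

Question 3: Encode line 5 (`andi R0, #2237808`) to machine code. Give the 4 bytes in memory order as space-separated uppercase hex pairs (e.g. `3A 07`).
5. andi fields op=0x61:8|rd=0:2|imm=2237808:22 → word 61222570h → 61 22 25 70

61 22 25 70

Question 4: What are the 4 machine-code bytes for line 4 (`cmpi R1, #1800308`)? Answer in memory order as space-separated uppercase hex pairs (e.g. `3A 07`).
BA 5B 78 74

L4: cmpi op=0xba:8|rd=1:2|imm=1800308:22 ⇒ 0xba5b7874 ⇒ big ba 5b 78 74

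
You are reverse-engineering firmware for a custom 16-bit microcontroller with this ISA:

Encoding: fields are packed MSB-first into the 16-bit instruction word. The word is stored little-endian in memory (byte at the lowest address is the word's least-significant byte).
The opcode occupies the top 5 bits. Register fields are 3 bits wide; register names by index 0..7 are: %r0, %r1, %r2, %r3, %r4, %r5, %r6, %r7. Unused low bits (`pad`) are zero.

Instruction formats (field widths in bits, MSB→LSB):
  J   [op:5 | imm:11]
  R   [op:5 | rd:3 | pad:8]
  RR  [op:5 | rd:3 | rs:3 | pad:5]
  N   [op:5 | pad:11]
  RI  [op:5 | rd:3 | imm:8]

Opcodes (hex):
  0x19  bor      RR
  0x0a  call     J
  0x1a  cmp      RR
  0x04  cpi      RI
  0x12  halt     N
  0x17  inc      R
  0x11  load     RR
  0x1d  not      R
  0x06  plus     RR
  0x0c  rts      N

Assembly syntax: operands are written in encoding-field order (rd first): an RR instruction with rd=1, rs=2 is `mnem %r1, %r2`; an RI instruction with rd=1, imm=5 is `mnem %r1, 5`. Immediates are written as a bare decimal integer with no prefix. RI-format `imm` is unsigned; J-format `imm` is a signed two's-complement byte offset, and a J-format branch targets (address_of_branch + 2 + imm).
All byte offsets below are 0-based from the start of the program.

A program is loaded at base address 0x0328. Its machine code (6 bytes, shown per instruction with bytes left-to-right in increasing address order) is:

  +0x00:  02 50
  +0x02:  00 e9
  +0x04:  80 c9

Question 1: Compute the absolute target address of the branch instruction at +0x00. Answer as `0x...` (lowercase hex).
+0x00: 02 50 ⇒ word 0x5002 (little)
  op=0x5002>>11=0xa ⇒ call (J)
  imm: (w>>0)&0x7ff=0x2 → 2
  target = base 0x0328 + off 0x00 + 2 + imm 2 = 0x032c

0x032c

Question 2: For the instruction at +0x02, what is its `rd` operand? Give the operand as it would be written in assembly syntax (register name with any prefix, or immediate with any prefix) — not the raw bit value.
%r1

[02] 00 e9 → 0xe900
  opcode bits[15:11]=0x1d: not/R
  rd@[10:8]=0x1 ⇒ %r1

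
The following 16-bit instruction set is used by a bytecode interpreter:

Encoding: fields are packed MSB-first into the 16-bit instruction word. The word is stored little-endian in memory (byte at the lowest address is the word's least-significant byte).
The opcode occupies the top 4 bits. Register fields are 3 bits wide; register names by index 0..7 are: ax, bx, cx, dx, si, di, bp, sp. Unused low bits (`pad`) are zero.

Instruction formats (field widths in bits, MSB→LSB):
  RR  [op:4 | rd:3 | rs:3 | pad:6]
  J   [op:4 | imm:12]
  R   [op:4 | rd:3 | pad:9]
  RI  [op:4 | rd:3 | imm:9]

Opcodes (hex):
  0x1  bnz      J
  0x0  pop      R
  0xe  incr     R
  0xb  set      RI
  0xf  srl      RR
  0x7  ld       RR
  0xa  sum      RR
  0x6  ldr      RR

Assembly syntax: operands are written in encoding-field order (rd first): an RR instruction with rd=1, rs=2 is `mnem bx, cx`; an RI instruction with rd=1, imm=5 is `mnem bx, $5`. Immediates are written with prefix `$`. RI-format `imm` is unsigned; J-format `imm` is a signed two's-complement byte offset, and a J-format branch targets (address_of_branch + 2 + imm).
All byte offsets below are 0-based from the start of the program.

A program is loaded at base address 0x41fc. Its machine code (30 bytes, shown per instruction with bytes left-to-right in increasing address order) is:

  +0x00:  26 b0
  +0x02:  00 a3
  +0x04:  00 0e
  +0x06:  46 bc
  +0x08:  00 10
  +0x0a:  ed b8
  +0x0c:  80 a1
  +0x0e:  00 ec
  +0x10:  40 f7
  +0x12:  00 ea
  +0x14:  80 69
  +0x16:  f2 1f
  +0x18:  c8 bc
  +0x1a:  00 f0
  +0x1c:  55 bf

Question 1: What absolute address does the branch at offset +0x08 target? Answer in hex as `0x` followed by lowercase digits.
off 0x08: read 00 10 as little → 0x1000
  opcode bits[15:12]=0x1: bnz/J
  imm@[11:0]=0x0 ⇒ $0
  target = base 0x41fc + off 0x08 + 2 + imm 0 = 0x4206

0x4206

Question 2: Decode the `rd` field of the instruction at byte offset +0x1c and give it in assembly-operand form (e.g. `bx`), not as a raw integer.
off 0x1c: read 55 bf as little → 0xbf55
  op=0xbf55>>12=0xb ⇒ set (RI)
  [11:9] rd=7 = sp
  [8:0] imm=341 = $341

sp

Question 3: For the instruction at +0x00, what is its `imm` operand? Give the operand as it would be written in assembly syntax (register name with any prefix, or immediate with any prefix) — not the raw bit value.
$38

+0x00: 26 b0 ⇒ word 0xb026 (little)
  top 4b → 0xb → set [RI]
  rd: (w>>9)&0x7=0x0 → ax
  imm: (w>>0)&0x1ff=0x26 → $38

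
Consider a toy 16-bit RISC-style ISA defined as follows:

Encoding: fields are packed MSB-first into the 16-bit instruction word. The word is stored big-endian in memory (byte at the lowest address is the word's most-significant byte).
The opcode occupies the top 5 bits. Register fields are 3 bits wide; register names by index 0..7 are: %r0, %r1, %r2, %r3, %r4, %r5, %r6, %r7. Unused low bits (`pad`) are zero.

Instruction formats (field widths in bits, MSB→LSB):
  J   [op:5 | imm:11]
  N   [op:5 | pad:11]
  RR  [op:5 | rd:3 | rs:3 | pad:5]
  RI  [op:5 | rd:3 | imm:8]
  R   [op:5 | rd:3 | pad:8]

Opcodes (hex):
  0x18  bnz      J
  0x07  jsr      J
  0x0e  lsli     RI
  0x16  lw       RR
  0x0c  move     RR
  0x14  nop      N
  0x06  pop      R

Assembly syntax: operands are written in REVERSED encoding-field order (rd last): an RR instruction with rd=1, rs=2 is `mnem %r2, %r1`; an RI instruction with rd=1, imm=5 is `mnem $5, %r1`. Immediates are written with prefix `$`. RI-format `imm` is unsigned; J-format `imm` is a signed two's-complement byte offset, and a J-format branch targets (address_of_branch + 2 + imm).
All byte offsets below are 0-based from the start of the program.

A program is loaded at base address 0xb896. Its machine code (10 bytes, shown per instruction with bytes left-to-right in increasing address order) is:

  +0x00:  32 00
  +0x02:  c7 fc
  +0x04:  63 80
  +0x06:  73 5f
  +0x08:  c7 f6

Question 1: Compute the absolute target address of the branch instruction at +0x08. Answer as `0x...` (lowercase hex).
0xb896

[08] c7 f6 → 0xc7f6
  top 5b → 0x18 → bnz [J]
  [10:0] imm=2038 (s11→-10) = $-10
  target = base 0xb896 + off 0x08 + 2 + imm -10 = 0xb896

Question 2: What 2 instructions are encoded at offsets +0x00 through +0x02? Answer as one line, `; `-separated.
pop %r2; bnz $-4

@+00  big-endian(32 00) = 0x3200
  opcode bits[15:11]=0x6: pop/R
  rd: (w>>8)&0x7=0x2 → %r2
@+02  big-endian(c7 fc) = 0xc7fc
  opcode bits[15:11]=0x18: bnz/J
  imm: (w>>0)&0x7ff=0x7fc (s11→-4) → $-4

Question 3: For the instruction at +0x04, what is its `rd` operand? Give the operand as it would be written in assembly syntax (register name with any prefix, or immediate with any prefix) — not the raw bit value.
%r3

+0x04: 63 80 ⇒ word 0x6380 (big)
  top 5b → 0xc → move [RR]
  rd@[10:8]=0x3 ⇒ %r3
  rs@[7:5]=0x4 ⇒ %r4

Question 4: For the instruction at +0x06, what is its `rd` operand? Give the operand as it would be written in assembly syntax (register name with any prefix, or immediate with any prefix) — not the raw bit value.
%r3

@+06  big-endian(73 5f) = 0x735f
  top 5b → 0xe → lsli [RI]
  rd@[10:8]=0x3 ⇒ %r3
  imm@[7:0]=0x5f ⇒ $95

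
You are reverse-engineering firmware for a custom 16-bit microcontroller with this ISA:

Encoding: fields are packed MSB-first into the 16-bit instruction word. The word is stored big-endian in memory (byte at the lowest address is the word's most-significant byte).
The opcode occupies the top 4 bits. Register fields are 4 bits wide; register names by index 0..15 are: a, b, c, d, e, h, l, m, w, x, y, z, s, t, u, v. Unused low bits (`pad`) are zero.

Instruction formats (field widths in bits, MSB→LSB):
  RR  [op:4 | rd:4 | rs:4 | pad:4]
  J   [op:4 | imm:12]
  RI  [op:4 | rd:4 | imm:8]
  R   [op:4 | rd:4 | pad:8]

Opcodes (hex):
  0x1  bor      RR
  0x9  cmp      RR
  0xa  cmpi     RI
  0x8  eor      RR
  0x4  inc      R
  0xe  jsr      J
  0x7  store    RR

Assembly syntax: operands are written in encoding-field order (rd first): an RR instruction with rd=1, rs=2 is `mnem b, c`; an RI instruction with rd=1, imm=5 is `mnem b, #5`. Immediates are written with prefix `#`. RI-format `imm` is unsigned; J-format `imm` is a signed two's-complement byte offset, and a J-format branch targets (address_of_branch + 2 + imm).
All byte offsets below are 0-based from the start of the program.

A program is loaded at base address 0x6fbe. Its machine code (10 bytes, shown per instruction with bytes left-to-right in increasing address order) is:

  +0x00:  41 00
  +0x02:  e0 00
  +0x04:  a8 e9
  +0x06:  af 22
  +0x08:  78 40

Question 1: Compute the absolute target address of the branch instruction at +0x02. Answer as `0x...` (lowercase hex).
[02] e0 00 → 0xe000
  op=0xe000>>12=0xe ⇒ jsr (J)
  imm@[11:0]=0x0 ⇒ #0
  target = base 0x6fbe + off 0x02 + 2 + imm 0 = 0x6fc2

0x6fc2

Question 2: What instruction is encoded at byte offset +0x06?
@+06  big-endian(af 22) = 0xaf22
  top 4b → 0xa → cmpi [RI]
  rd: (w>>8)&0xf=0xf → v
  imm: (w>>0)&0xff=0x22 → #34

cmpi v, #34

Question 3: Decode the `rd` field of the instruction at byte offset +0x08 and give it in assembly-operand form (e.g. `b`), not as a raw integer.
w

off 0x08: read 78 40 as big → 0x7840
  opcode bits[15:12]=0x7: store/RR
  rd@[11:8]=0x8 ⇒ w
  rs@[7:4]=0x4 ⇒ e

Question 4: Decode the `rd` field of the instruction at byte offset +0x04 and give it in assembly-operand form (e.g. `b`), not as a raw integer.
w

off 0x04: read a8 e9 as big → 0xa8e9
  opcode bits[15:12]=0xa: cmpi/RI
  [11:8] rd=8 = w
  [7:0] imm=233 = #233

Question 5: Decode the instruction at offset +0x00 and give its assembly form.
[00] 41 00 → 0x4100
  opcode bits[15:12]=0x4: inc/R
  rd@[11:8]=0x1 ⇒ b

inc b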